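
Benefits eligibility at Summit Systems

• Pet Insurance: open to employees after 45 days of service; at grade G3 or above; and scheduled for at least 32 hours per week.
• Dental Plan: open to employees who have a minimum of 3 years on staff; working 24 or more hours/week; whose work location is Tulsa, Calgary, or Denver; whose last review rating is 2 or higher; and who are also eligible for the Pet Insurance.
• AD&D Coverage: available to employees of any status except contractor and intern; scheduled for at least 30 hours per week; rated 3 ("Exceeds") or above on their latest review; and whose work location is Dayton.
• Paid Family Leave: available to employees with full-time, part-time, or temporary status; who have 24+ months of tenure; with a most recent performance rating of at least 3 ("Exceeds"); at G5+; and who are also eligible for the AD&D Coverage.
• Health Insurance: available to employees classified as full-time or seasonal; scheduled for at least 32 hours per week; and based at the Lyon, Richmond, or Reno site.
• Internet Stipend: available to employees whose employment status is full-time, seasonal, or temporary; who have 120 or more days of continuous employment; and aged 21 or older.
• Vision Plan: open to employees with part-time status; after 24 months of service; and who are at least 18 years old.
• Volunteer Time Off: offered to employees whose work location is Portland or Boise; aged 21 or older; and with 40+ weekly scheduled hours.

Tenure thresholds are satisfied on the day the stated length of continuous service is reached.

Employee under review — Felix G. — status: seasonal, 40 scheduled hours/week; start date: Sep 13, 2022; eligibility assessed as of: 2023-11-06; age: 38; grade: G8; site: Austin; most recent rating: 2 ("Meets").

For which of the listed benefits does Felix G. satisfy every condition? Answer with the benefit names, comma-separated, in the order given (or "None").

Pet Insurance, Internet Stipend

Service from Sep 13, 2022 to 2023-11-06: 419 days.
Pet Insurance — service 419 days ≥ 45 days ✓; grade G8 ≥ G3 ✓; 40 hrs/wk ≥ 32 ✓ → eligible.
Dental Plan — service 419 days < 3 years (≈1095 days) ✗ → not eligible.
AD&D Coverage — status seasonal ✓ (not excluded); 40 hrs/wk ≥ 30 ✓; rating 2 < 3 ✗ → not eligible.
Paid Family Leave — status seasonal ✗ (requires full-time, part-time, or temporary) → not eligible.
Health Insurance — status seasonal ✓; 40 hrs/wk ≥ 32 ✓; site Austin ✗ (not Lyon, Richmond, or Reno) → not eligible.
Internet Stipend — status seasonal ✓; service 419 days ≥ 120 days ✓; age 38 ≥ 21 ✓ → eligible.
Vision Plan — status seasonal ✗ (requires part-time) → not eligible.
Volunteer Time Off — site Austin ✗ (not Portland or Boise) → not eligible.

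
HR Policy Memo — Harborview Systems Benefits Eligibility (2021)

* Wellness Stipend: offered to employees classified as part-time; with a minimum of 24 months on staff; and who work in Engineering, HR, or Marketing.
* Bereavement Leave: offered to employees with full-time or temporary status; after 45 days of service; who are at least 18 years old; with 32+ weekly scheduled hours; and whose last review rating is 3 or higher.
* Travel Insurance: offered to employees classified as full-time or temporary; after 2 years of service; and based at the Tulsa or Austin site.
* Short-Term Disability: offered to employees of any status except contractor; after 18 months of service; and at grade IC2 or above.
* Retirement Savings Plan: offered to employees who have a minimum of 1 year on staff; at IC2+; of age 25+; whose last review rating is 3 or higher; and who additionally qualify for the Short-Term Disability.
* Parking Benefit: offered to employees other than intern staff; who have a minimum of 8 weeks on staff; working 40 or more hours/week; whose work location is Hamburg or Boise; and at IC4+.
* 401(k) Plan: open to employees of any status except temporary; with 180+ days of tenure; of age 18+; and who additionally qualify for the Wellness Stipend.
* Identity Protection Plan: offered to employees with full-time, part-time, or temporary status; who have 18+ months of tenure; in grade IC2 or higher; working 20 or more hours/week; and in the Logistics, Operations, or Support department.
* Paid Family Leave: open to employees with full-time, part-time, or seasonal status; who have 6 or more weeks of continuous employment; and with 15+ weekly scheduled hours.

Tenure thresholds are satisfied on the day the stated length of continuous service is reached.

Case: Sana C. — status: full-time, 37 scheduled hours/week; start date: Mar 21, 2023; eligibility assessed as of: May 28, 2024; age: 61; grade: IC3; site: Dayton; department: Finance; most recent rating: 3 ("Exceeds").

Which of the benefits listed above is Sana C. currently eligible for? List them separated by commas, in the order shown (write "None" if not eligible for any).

Bereavement Leave, Paid Family Leave

Service from Mar 21, 2023 to May 28, 2024: 434 days.
Wellness Stipend — status full-time ✗ (requires part-time) → not eligible.
Bereavement Leave — status full-time ✓; service 434 days ≥ 45 days ✓; age 61 ≥ 18 ✓; 37 hrs/wk ≥ 32 ✓; rating 3 ≥ 3 ✓ → eligible.
Travel Insurance — status full-time ✓; service 434 days < 2 years (≈730 days) ✗ → not eligible.
Short-Term Disability — status full-time ✓ (not excluded); service 434 days < 18 months (≈540 days) ✗ → not eligible.
Retirement Savings Plan — service 434 days ≥ 1 year (≈365 days) ✓; grade IC3 ≥ IC2 ✓; age 61 ≥ 25 ✓; rating 3 ≥ 3 ✓; not eligible for Short-Term Disability ✗ → not eligible.
Parking Benefit — status full-time ✓ (not excluded); service 434 days ≥ 8 weeks (≈56 days) ✓; 37 hrs/wk < 40 ✗ → not eligible.
401(k) Plan — status full-time ✓ (not excluded); service 434 days ≥ 180 days ✓; age 61 ≥ 18 ✓; not eligible for Wellness Stipend ✗ → not eligible.
Identity Protection Plan — status full-time ✓; service 434 days < 18 months (≈540 days) ✗ → not eligible.
Paid Family Leave — status full-time ✓; service 434 days ≥ 6 weeks (≈42 days) ✓; 37 hrs/wk ≥ 15 ✓ → eligible.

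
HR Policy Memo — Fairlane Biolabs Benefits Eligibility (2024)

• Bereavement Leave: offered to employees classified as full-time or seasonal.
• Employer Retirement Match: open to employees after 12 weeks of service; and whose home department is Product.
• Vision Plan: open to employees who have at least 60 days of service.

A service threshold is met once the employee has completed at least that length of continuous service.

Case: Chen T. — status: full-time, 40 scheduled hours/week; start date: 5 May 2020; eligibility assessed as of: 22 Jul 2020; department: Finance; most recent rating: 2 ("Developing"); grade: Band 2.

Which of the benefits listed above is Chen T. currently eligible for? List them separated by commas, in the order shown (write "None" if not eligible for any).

Bereavement Leave, Vision Plan

Service from 5 May 2020 to 22 Jul 2020: 78 days.
Bereavement Leave — status full-time ✓ → eligible.
Employer Retirement Match — service 78 days < 12 weeks (≈84 days) ✗ → not eligible.
Vision Plan — service 78 days ≥ 60 days ✓ → eligible.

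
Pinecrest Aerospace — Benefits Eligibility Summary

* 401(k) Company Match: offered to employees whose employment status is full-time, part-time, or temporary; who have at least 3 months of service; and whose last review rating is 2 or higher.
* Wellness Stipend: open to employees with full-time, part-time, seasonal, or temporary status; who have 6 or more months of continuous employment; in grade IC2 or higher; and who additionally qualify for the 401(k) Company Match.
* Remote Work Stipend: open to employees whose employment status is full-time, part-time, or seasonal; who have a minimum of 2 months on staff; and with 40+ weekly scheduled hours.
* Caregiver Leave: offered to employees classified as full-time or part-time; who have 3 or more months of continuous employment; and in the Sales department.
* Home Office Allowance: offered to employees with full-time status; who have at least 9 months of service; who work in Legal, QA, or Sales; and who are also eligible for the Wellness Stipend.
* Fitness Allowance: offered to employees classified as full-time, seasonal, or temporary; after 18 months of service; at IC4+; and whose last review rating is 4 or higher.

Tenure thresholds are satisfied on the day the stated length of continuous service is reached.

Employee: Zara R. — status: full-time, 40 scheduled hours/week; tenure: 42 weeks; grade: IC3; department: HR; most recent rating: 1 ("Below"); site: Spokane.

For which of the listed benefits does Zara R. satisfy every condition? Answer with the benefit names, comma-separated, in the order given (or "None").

Remote Work Stipend

401(k) Company Match — status full-time ✓; service 42 weeks ≥ 3 months (≈90 days) ✓; rating 1 < 2 ✗ → not eligible.
Wellness Stipend — status full-time ✓; service 42 weeks ≥ 6 months (≈180 days) ✓; grade IC3 ≥ IC2 ✓; not eligible for 401(k) Company Match ✗ → not eligible.
Remote Work Stipend — status full-time ✓; service 42 weeks ≥ 2 months (≈60 days) ✓; 40 hrs/wk ≥ 40 ✓ → eligible.
Caregiver Leave — status full-time ✓; service 42 weeks ≥ 3 months (≈90 days) ✓; dept HR ✗ → not eligible.
Home Office Allowance — status full-time ✓; service 42 weeks ≥ 9 months (≈270 days) ✓; dept HR ✗ → not eligible.
Fitness Allowance — status full-time ✓; service 42 weeks < 18 months (≈540 days) ✗ → not eligible.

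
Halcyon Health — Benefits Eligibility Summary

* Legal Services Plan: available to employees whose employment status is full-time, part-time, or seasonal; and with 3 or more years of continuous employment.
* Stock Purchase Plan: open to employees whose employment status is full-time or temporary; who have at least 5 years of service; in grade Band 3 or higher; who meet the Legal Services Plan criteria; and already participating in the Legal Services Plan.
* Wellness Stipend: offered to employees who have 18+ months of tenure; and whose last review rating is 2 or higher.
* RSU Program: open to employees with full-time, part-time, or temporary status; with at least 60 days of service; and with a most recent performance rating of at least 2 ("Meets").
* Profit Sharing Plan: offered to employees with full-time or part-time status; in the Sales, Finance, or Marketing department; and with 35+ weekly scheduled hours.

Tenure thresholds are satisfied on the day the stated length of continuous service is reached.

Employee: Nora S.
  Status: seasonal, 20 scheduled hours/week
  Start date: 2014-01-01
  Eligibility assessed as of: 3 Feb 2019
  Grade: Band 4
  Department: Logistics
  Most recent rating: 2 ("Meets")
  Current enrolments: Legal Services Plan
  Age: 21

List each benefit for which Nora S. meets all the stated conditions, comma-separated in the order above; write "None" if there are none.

Legal Services Plan, Wellness Stipend

Service from 2014-01-01 to 3 Feb 2019: 1859 days.
Legal Services Plan — status seasonal ✓; service 1859 days ≥ 3 years (≈1095 days) ✓ → eligible.
Stock Purchase Plan — status seasonal ✗ (requires full-time or temporary) → not eligible.
Wellness Stipend — service 1859 days ≥ 18 months (≈540 days) ✓; rating 2 ≥ 2 ✓ → eligible.
RSU Program — status seasonal ✗ (requires full-time, part-time, or temporary) → not eligible.
Profit Sharing Plan — status seasonal ✗ (requires full-time or part-time) → not eligible.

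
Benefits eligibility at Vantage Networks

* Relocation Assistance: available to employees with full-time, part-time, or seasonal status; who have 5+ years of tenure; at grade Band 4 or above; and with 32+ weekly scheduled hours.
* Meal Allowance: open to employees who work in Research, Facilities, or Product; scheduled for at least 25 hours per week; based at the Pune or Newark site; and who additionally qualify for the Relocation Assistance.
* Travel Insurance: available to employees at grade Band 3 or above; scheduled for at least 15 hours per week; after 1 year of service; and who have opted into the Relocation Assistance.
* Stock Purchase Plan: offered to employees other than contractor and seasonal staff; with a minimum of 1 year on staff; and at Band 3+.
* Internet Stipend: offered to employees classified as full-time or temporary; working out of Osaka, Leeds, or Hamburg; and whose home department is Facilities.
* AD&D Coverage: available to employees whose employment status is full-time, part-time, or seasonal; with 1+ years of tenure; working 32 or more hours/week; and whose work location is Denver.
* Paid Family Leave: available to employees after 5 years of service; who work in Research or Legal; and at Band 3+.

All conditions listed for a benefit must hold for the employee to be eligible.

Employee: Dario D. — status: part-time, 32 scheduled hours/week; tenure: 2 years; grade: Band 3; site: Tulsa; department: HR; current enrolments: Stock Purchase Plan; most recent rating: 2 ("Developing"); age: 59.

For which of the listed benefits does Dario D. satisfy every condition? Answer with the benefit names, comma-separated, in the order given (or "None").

Stock Purchase Plan

Relocation Assistance — status part-time ✓; service 2 years < 5 years ✗ → not eligible.
Meal Allowance — dept HR ✗ → not eligible.
Travel Insurance — grade Band 3 ≥ Band 3 ✓; 32 hrs/wk ≥ 15 ✓; service 2 years ≥ 1 year ✓; not enrolled in Relocation Assistance ✗ → not eligible.
Stock Purchase Plan — status part-time ✓ (not excluded); service 2 years ≥ 1 year ✓; grade Band 3 ≥ Band 3 ✓ → eligible.
Internet Stipend — status part-time ✗ (requires full-time or temporary) → not eligible.
AD&D Coverage — status part-time ✓; service 2 years ≥ 1 year ✓; 32 hrs/wk ≥ 32 ✓; site Tulsa ✗ (not Denver) → not eligible.
Paid Family Leave — service 2 years < 5 years ✗ → not eligible.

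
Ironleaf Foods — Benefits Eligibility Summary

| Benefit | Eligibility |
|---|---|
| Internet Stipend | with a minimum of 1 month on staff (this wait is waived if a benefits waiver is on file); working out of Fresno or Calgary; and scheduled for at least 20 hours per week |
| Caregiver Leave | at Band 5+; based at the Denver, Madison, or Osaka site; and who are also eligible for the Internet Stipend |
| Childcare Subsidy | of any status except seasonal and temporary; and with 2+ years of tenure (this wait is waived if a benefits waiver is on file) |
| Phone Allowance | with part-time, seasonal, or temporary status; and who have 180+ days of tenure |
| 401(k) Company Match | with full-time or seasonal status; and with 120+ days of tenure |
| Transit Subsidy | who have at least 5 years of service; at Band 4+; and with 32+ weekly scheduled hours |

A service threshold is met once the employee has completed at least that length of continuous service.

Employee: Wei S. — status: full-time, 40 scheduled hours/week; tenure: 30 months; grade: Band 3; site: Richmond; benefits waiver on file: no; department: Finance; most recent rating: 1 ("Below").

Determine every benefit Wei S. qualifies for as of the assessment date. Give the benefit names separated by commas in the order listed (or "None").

Internet Stipend — no waiver, service 30 months ≥ 1 month ✓; site Richmond ✗ (not Fresno or Calgary) → not eligible.
Caregiver Leave — grade Band 3 < Band 5 ✗ → not eligible.
Childcare Subsidy — status full-time ✓ (not excluded); no waiver, service 30 months ≥ 2 years (≈730 days) ✓ → eligible.
Phone Allowance — status full-time ✗ (requires part-time, seasonal, or temporary) → not eligible.
401(k) Company Match — status full-time ✓; service 30 months ≥ 120 days ✓ → eligible.
Transit Subsidy — service 30 months < 5 years (≈1825 days) ✗ → not eligible.

Childcare Subsidy, 401(k) Company Match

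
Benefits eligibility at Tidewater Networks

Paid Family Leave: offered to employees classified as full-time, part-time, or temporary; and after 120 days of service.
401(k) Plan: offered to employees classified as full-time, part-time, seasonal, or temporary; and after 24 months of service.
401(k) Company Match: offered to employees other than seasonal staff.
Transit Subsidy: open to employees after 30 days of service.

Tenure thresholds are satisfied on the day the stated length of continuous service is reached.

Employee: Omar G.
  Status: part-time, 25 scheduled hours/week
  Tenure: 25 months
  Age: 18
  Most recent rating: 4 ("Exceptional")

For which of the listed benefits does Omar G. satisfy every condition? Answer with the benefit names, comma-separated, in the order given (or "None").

Paid Family Leave, 401(k) Plan, 401(k) Company Match, Transit Subsidy

Paid Family Leave — status part-time ✓; service 25 months ≥ 120 days ✓ → eligible.
401(k) Plan — status part-time ✓; service 25 months ≥ 24 months ✓ → eligible.
401(k) Company Match — status part-time ✓ (not excluded) → eligible.
Transit Subsidy — service 25 months ≥ 30 days ✓ → eligible.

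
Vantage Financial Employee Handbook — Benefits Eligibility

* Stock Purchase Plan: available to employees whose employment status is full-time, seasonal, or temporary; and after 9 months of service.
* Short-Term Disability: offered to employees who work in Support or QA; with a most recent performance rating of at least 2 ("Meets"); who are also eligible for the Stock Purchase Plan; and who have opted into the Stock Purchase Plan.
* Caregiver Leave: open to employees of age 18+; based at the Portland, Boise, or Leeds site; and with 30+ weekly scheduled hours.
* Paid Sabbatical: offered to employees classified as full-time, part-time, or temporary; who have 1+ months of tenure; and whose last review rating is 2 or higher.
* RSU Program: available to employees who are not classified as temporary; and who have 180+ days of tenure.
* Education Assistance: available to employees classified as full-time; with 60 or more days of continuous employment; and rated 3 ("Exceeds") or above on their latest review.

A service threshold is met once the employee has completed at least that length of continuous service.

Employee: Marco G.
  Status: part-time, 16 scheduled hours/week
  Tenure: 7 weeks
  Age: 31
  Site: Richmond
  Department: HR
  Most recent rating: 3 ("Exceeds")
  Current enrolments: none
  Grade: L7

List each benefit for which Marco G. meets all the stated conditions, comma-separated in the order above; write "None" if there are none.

Paid Sabbatical

Stock Purchase Plan — status part-time ✗ (requires full-time, seasonal, or temporary) → not eligible.
Short-Term Disability — dept HR ✗ → not eligible.
Caregiver Leave — age 31 ≥ 18 ✓; site Richmond ✗ (not Portland, Boise, or Leeds) → not eligible.
Paid Sabbatical — status part-time ✓; service 7 weeks ≥ 1 month (≈30 days) ✓; rating 3 ≥ 2 ✓ → eligible.
RSU Program — status part-time ✓ (not excluded); service 7 weeks < 180 days ✗ → not eligible.
Education Assistance — status part-time ✗ (requires full-time) → not eligible.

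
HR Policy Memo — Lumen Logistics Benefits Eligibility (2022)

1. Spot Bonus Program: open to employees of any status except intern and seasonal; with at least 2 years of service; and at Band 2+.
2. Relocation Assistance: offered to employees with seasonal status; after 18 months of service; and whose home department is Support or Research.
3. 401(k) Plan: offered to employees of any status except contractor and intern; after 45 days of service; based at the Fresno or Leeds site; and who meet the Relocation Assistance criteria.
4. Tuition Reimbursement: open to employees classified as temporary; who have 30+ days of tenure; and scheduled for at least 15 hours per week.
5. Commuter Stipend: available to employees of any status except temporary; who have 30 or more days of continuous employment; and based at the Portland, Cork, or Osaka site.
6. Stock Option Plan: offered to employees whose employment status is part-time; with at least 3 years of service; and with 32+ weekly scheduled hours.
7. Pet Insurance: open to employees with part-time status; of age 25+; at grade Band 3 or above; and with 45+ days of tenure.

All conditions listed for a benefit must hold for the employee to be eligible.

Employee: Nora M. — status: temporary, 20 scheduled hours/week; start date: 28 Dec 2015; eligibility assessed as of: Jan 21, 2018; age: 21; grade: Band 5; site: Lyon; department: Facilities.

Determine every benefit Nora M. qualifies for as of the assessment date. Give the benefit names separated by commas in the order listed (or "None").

Spot Bonus Program, Tuition Reimbursement

Service from 28 Dec 2015 to Jan 21, 2018: 755 days.
Spot Bonus Program — status temporary ✓ (not excluded); service 755 days ≥ 2 years (≈730 days) ✓; grade Band 5 ≥ Band 2 ✓ → eligible.
Relocation Assistance — status temporary ✗ (requires seasonal) → not eligible.
401(k) Plan — status temporary ✓ (not excluded); service 755 days ≥ 45 days ✓; site Lyon ✗ (not Fresno or Leeds) → not eligible.
Tuition Reimbursement — status temporary ✓; service 755 days ≥ 30 days ✓; 20 hrs/wk ≥ 15 ✓ → eligible.
Commuter Stipend — status temporary ✗ (excluded) → not eligible.
Stock Option Plan — status temporary ✗ (requires part-time) → not eligible.
Pet Insurance — status temporary ✗ (requires part-time) → not eligible.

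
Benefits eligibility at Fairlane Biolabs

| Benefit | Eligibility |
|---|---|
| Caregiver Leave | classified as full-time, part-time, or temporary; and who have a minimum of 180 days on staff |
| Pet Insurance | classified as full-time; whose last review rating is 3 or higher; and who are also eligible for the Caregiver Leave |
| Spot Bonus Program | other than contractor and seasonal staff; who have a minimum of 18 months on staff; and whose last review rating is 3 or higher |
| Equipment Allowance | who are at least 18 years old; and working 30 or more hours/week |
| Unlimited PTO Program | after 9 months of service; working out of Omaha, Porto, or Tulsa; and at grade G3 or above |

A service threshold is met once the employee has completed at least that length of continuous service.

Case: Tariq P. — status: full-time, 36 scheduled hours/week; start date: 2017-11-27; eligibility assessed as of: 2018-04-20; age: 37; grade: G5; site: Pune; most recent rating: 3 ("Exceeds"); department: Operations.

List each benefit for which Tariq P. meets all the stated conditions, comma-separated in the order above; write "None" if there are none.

Equipment Allowance

Service from 2017-11-27 to 2018-04-20: 144 days.
Caregiver Leave — status full-time ✓; service 144 days < 180 days ✗ → not eligible.
Pet Insurance — status full-time ✓; rating 3 ≥ 3 ✓; not eligible for Caregiver Leave ✗ → not eligible.
Spot Bonus Program — status full-time ✓ (not excluded); service 144 days < 18 months (≈540 days) ✗ → not eligible.
Equipment Allowance — age 37 ≥ 18 ✓; 36 hrs/wk ≥ 30 ✓ → eligible.
Unlimited PTO Program — service 144 days < 9 months (≈270 days) ✗ → not eligible.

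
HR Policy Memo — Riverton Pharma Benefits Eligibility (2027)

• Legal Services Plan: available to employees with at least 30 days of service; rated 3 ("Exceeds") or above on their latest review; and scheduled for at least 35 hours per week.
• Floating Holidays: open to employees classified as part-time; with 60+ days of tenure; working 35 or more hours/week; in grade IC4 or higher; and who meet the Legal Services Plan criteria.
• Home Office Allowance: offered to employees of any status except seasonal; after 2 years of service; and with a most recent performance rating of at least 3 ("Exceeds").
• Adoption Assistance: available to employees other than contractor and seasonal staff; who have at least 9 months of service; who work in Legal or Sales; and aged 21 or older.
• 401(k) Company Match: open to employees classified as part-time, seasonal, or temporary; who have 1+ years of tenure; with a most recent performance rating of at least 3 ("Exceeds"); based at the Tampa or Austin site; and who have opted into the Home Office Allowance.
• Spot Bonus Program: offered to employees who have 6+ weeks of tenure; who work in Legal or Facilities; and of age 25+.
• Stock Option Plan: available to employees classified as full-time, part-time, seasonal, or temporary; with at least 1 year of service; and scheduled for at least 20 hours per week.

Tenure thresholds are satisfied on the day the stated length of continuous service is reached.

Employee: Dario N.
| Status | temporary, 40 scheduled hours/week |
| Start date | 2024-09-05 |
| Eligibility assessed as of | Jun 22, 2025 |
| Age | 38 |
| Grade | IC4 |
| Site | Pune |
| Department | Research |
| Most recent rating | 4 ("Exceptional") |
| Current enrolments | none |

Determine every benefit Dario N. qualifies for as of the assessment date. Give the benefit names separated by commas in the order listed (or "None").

Legal Services Plan

Service from 2024-09-05 to Jun 22, 2025: 290 days.
Legal Services Plan — service 290 days ≥ 30 days ✓; rating 4 ≥ 3 ✓; 40 hrs/wk ≥ 35 ✓ → eligible.
Floating Holidays — status temporary ✗ (requires part-time) → not eligible.
Home Office Allowance — status temporary ✓ (not excluded); service 290 days < 2 years (≈730 days) ✗ → not eligible.
Adoption Assistance — status temporary ✓ (not excluded); service 290 days ≥ 9 months (≈270 days) ✓; dept Research ✗ → not eligible.
401(k) Company Match — status temporary ✓; service 290 days < 1 year (≈365 days) ✗ → not eligible.
Spot Bonus Program — service 290 days ≥ 6 weeks (≈42 days) ✓; dept Research ✗ → not eligible.
Stock Option Plan — status temporary ✓; service 290 days < 1 year (≈365 days) ✗ → not eligible.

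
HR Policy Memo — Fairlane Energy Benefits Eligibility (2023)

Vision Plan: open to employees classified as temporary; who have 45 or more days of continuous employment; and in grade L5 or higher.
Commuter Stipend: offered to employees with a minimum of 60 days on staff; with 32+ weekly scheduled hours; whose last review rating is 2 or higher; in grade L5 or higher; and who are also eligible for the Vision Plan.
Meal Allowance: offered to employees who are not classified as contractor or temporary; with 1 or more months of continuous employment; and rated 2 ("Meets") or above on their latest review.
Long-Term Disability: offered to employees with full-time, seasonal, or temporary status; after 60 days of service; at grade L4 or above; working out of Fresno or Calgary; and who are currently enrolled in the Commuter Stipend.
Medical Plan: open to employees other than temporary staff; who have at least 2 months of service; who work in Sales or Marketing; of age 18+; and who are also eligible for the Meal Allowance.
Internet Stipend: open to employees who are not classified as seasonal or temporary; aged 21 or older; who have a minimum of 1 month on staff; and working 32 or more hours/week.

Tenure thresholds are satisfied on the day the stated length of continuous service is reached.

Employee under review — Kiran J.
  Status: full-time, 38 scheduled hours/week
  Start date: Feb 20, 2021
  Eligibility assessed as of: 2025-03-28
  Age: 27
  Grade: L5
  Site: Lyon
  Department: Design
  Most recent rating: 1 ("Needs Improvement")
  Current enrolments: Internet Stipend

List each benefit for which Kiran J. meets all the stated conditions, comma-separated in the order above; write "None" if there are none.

Internet Stipend

Service from Feb 20, 2021 to 2025-03-28: 1497 days.
Vision Plan — status full-time ✗ (requires temporary) → not eligible.
Commuter Stipend — service 1497 days ≥ 60 days ✓; 38 hrs/wk ≥ 32 ✓; rating 1 < 2 ✗ → not eligible.
Meal Allowance — status full-time ✓ (not excluded); service 1497 days ≥ 1 month (≈30 days) ✓; rating 1 < 2 ✗ → not eligible.
Long-Term Disability — status full-time ✓; service 1497 days ≥ 60 days ✓; grade L5 ≥ L4 ✓; site Lyon ✗ (not Fresno or Calgary) → not eligible.
Medical Plan — status full-time ✓ (not excluded); service 1497 days ≥ 2 months (≈60 days) ✓; dept Design ✗ → not eligible.
Internet Stipend — status full-time ✓ (not excluded); age 27 ≥ 21 ✓; service 1497 days ≥ 1 month (≈30 days) ✓; 38 hrs/wk ≥ 32 ✓ → eligible.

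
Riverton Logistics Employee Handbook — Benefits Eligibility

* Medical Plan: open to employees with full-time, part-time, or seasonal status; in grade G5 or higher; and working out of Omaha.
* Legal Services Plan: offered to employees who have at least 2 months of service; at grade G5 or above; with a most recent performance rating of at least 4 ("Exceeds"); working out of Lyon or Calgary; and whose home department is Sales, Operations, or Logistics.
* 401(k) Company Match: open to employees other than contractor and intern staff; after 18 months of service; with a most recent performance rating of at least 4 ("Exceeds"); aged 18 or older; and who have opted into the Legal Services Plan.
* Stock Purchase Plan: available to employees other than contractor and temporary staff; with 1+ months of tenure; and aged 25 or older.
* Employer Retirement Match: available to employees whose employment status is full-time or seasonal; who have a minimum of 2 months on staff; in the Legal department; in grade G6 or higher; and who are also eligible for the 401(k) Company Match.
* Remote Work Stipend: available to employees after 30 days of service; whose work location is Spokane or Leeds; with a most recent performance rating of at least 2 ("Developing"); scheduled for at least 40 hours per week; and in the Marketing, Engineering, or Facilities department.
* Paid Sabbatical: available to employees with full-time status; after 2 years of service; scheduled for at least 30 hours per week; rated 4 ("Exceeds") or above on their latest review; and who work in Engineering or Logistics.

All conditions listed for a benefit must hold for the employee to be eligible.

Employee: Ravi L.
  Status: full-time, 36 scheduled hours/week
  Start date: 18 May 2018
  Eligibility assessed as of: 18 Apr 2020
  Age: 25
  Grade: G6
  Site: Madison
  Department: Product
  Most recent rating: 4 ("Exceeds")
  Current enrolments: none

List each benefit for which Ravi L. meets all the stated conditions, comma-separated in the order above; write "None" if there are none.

Stock Purchase Plan

Service from 18 May 2018 to 18 Apr 2020: 701 days.
Medical Plan — status full-time ✓; grade G6 ≥ G5 ✓; site Madison ✗ (not Omaha) → not eligible.
Legal Services Plan — service 701 days ≥ 2 months (≈60 days) ✓; grade G6 ≥ G5 ✓; rating 4 ≥ 4 ✓; site Madison ✗ (not Lyon or Calgary) → not eligible.
401(k) Company Match — status full-time ✓ (not excluded); service 701 days ≥ 18 months (≈540 days) ✓; rating 4 ≥ 4 ✓; age 25 ≥ 18 ✓; not enrolled in Legal Services Plan ✗ → not eligible.
Stock Purchase Plan — status full-time ✓ (not excluded); service 701 days ≥ 1 month (≈30 days) ✓; age 25 ≥ 25 ✓ → eligible.
Employer Retirement Match — status full-time ✓; service 701 days ≥ 2 months (≈60 days) ✓; dept Product ✗ → not eligible.
Remote Work Stipend — service 701 days ≥ 30 days ✓; site Madison ✗ (not Spokane or Leeds) → not eligible.
Paid Sabbatical — status full-time ✓; service 701 days < 2 years (≈730 days) ✗ → not eligible.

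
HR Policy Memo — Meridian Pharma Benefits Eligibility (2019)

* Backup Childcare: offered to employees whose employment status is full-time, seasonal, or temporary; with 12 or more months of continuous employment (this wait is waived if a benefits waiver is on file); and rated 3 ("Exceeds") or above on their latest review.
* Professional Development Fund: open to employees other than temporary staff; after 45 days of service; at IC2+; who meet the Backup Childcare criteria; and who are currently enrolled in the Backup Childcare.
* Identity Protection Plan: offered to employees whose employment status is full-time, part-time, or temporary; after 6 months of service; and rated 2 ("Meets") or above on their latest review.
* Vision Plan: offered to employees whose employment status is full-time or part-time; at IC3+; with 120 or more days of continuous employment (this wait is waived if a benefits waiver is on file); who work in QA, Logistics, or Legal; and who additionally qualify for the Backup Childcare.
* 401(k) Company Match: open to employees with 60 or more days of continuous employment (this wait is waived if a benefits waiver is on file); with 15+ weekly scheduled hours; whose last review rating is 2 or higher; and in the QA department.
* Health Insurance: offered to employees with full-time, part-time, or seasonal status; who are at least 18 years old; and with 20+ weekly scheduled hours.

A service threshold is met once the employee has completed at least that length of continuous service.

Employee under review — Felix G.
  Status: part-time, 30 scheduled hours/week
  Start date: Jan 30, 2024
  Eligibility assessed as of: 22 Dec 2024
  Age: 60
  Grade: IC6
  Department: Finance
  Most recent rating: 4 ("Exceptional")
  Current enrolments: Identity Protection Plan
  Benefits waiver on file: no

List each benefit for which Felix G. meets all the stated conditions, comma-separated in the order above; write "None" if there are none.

Service from Jan 30, 2024 to 22 Dec 2024: 327 days.
Backup Childcare — status part-time ✗ (requires full-time, seasonal, or temporary) → not eligible.
Professional Development Fund — status part-time ✓ (not excluded); service 327 days ≥ 45 days ✓; grade IC6 ≥ IC2 ✓; not eligible for Backup Childcare ✗ → not eligible.
Identity Protection Plan — status part-time ✓; service 327 days ≥ 6 months (≈180 days) ✓; rating 4 ≥ 2 ✓ → eligible.
Vision Plan — status part-time ✓; grade IC6 ≥ IC3 ✓; no waiver, service 327 days ≥ 120 days ✓; dept Finance ✗ → not eligible.
401(k) Company Match — no waiver, service 327 days ≥ 60 days ✓; 30 hrs/wk ≥ 15 ✓; rating 4 ≥ 2 ✓; dept Finance ✗ → not eligible.
Health Insurance — status part-time ✓; age 60 ≥ 18 ✓; 30 hrs/wk ≥ 20 ✓ → eligible.

Identity Protection Plan, Health Insurance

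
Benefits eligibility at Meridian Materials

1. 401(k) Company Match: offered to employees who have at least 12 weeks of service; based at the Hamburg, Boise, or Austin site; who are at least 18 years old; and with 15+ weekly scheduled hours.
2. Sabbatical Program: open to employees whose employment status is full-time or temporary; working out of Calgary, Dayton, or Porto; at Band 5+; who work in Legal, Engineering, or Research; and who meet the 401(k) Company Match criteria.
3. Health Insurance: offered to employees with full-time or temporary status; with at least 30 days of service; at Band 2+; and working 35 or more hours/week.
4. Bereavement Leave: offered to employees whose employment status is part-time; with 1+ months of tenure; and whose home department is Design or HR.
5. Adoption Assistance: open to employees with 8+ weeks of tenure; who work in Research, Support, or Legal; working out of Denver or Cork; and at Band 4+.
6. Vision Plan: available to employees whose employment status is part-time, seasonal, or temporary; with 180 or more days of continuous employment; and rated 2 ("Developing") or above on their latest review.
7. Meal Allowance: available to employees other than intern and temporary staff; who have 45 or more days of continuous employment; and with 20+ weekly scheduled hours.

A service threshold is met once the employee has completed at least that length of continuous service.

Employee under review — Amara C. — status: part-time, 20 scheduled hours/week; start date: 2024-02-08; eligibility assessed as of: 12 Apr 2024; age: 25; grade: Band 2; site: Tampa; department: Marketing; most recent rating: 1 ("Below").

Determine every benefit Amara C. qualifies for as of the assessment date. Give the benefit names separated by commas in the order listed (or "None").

Meal Allowance

Service from 2024-02-08 to 12 Apr 2024: 64 days.
401(k) Company Match — service 64 days < 12 weeks (≈84 days) ✗ → not eligible.
Sabbatical Program — status part-time ✗ (requires full-time or temporary) → not eligible.
Health Insurance — status part-time ✗ (requires full-time or temporary) → not eligible.
Bereavement Leave — status part-time ✓; service 64 days ≥ 1 month (≈30 days) ✓; dept Marketing ✗ → not eligible.
Adoption Assistance — service 64 days ≥ 8 weeks (≈56 days) ✓; dept Marketing ✗ → not eligible.
Vision Plan — status part-time ✓; service 64 days < 180 days ✗ → not eligible.
Meal Allowance — status part-time ✓ (not excluded); service 64 days ≥ 45 days ✓; 20 hrs/wk ≥ 20 ✓ → eligible.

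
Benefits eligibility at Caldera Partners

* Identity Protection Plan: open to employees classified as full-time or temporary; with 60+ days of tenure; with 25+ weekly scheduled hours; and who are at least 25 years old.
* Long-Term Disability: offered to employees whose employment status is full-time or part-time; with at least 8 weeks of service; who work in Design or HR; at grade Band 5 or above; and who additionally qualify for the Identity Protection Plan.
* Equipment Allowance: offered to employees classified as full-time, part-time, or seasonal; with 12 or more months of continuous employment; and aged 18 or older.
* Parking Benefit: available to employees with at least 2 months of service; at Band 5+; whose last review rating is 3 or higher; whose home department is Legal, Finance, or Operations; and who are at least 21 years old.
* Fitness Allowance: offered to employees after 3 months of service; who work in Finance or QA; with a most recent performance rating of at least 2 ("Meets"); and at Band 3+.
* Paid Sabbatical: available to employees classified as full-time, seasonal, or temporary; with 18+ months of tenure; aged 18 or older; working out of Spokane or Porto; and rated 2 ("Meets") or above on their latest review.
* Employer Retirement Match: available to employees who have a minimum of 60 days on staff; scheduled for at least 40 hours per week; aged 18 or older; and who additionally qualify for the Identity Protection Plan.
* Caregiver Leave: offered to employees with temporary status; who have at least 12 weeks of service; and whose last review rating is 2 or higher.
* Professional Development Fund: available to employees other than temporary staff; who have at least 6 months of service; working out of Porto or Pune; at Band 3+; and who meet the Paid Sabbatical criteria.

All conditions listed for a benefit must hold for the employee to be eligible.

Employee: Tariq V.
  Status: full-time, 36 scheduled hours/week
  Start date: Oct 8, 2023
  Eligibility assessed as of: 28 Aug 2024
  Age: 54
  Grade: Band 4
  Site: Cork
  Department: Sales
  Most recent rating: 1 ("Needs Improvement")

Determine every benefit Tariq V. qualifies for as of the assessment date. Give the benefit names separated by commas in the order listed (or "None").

Identity Protection Plan

Service from Oct 8, 2023 to 28 Aug 2024: 325 days.
Identity Protection Plan — status full-time ✓; service 325 days ≥ 60 days ✓; 36 hrs/wk ≥ 25 ✓; age 54 ≥ 25 ✓ → eligible.
Long-Term Disability — status full-time ✓; service 325 days ≥ 8 weeks (≈56 days) ✓; dept Sales ✗ → not eligible.
Equipment Allowance — status full-time ✓; service 325 days < 12 months (≈360 days) ✗ → not eligible.
Parking Benefit — service 325 days ≥ 2 months (≈60 days) ✓; grade Band 4 < Band 5 ✗ → not eligible.
Fitness Allowance — service 325 days ≥ 3 months (≈90 days) ✓; dept Sales ✗ → not eligible.
Paid Sabbatical — status full-time ✓; service 325 days < 18 months (≈540 days) ✗ → not eligible.
Employer Retirement Match — service 325 days ≥ 60 days ✓; 36 hrs/wk < 40 ✗ → not eligible.
Caregiver Leave — status full-time ✗ (requires temporary) → not eligible.
Professional Development Fund — status full-time ✓ (not excluded); service 325 days ≥ 6 months (≈180 days) ✓; site Cork ✗ (not Porto or Pune) → not eligible.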